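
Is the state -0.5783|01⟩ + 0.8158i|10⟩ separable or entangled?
Entangled

Writing the state as a|00⟩ + b|01⟩ + c|10⟩ + d|11⟩, it is a product state iff ad − bc = 0.
Here (a, b, c, d) = (0, -0.5783, 0.8158i, 0): ad − bc = (0)(0) − (-0.5783)(0.8158i) = 0.4718i ≠ 0, so the state is entangled.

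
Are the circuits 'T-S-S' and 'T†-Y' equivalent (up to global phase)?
No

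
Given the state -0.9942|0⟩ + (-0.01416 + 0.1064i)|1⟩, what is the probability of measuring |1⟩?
0.01152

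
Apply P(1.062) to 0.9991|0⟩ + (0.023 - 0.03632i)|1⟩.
0.9991|0⟩ + (0.04292 + 0.002394i)|1⟩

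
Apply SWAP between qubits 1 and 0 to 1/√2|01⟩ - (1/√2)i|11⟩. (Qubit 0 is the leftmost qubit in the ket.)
1/√2|10⟩ - (1/√2)i|11⟩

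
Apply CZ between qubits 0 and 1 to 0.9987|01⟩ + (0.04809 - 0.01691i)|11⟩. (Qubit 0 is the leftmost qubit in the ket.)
0.9987|01⟩ + (-0.04809 + 0.01691i)|11⟩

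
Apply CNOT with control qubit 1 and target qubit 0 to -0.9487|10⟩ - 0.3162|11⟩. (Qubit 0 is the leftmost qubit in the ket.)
-0.3162|01⟩ - 0.9487|10⟩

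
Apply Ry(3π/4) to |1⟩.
-0.9239|0⟩ + 0.3827|1⟩

Ry(3π/4) = [[cos(θ/2), −sin(θ/2)], [sin(θ/2), cos(θ/2)]]; θ = 3π/4, cos(θ/2) ≈ 0.382683, sin(θ/2) ≈ 0.92388.
With a = amp(|0⟩) = 0 and b = amp(|1⟩) = 1:
new amp(|0⟩) = (0.382683)·a + (-0.92388)·b = -0.9239
new amp(|1⟩) = (0.92388)·a + (0.382683)·b = 0.3827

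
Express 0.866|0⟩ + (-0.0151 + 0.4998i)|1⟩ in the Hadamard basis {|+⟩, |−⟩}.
(0.6017 + 0.3534i)|+⟩ + (0.623 - 0.3534i)|−⟩

With |ψ⟩ = α|0⟩ + β|1⟩, the Hadamard-basis coefficients are ⟨+|ψ⟩ = (α + β)/√2 and ⟨−|ψ⟩ = (α − β)/√2.
Here α = 0.866, β = (-0.0151 + 0.4998i): (α + β)/√2 = (0.6017 + 0.3534i), (α − β)/√2 = (0.623 - 0.3534i).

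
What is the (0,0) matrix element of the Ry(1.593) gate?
0.6992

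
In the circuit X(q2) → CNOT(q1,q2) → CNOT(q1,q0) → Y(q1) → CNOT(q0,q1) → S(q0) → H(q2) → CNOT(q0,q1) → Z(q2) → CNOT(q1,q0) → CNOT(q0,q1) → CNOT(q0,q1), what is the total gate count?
12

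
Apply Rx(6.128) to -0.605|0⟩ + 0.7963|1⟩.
(0.6032 - 0.06173i)|0⟩ + (-0.7939 + 0.0469i)|1⟩

Rx(6.128) = [[cos(θ/2), −i·sin(θ/2)], [−i·sin(θ/2), cos(θ/2)]]; θ = 6.128, cos(θ/2) ≈ -0.996991, sin(θ/2) ≈ 0.0775148.
With a = amp(|0⟩) = -0.605 and b = amp(|1⟩) = 0.7963:
new amp(|0⟩) = (-0.996991)·a + (-0.0775148i)·b = (0.6032 - 0.06173i)
new amp(|1⟩) = (-0.0775148i)·a + (-0.996991)·b = (-0.7939 + 0.0469i)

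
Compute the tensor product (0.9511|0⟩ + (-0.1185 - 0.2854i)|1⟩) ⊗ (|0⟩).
0.9511|00⟩ + (-0.1185 - 0.2854i)|10⟩

amp(|b₁b₂…⟩) = product of the factor amplitudes for bits b₁, b₂, …; only kets whose every factor amplitude is nonzero survive.
|00⟩: (0.9511)(1) = 0.9511
|10⟩: (-0.1185 - 0.2854i)(1) = (-0.1185 - 0.2854i)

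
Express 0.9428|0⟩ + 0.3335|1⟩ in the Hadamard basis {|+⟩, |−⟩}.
0.9025|+⟩ + 0.4308|−⟩

With |ψ⟩ = α|0⟩ + β|1⟩, the Hadamard-basis coefficients are ⟨+|ψ⟩ = (α + β)/√2 and ⟨−|ψ⟩ = (α − β)/√2.
Here α = 0.9428, β = 0.3335: (α + β)/√2 = 0.9025, (α − β)/√2 = 0.4308.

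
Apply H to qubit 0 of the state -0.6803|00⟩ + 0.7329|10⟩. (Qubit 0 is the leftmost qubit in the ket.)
0.03719|00⟩ - 0.9993|10⟩

H on qubit 0 mixes each pair of kets that differ only in qubit 0: amplitudes (a, b) of (|…0…⟩, |…1…⟩) become ((a + b)/√2, (a − b)/√2). Kets absent from the input have amplitude 0.
(|00⟩, |10⟩): (a, b) = (-0.6803, 0.7329) → (0.03719, -0.9993)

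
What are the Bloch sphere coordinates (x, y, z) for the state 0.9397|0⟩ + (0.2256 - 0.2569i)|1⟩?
(0.424, -0.4828, 0.7661)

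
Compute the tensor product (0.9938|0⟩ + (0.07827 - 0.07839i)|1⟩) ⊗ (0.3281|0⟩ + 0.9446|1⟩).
0.3261|00⟩ + 0.9387|01⟩ + (0.02568 - 0.02572i)|10⟩ + (0.07393 - 0.07405i)|11⟩

amp(|b₁b₂…⟩) = product of the factor amplitudes for bits b₁, b₂, …; only kets whose every factor amplitude is nonzero survive.
|00⟩: (0.9938)(0.3281) = 0.3261
|01⟩: (0.9938)(0.9446) = 0.9387
|10⟩: (0.07827 - 0.07839i)(0.3281) = (0.02568 - 0.02572i)
|11⟩: (0.07827 - 0.07839i)(0.9446) = (0.07393 - 0.07405i)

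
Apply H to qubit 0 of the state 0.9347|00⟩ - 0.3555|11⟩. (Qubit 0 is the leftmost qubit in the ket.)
0.6609|00⟩ - 0.2514|01⟩ + 0.6609|10⟩ + 0.2514|11⟩

H on qubit 0 mixes each pair of kets that differ only in qubit 0: amplitudes (a, b) of (|…0…⟩, |…1…⟩) become ((a + b)/√2, (a − b)/√2). Kets absent from the input have amplitude 0.
(|00⟩, |10⟩): (a, b) = (0.9347, 0) → (0.6609, 0.6609)
(|01⟩, |11⟩): (a, b) = (0, -0.3555) → (-0.2514, 0.2514)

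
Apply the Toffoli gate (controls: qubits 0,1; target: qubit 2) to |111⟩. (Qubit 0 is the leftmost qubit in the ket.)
|110⟩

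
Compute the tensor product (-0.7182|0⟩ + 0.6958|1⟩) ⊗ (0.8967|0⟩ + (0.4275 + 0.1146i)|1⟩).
-0.644|00⟩ + (-0.307 - 0.08231i)|01⟩ + 0.6239|10⟩ + (0.2975 + 0.07974i)|11⟩

amp(|b₁b₂…⟩) = product of the factor amplitudes for bits b₁, b₂, …; only kets whose every factor amplitude is nonzero survive.
|00⟩: (-0.7182)(0.8967) = -0.644
|01⟩: (-0.7182)(0.4275 + 0.1146i) = (-0.307 - 0.08231i)
|10⟩: (0.6958)(0.8967) = 0.6239
|11⟩: (0.6958)(0.4275 + 0.1146i) = (0.2975 + 0.07974i)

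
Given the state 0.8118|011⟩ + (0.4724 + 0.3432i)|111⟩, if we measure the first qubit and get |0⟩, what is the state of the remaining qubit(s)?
|11⟩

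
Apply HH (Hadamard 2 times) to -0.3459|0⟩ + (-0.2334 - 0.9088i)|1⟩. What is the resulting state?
-0.3459|0⟩ + (-0.2334 - 0.9088i)|1⟩

H² = I, so an even number of Hadamards cancels: H^2 = I and the state is unchanged.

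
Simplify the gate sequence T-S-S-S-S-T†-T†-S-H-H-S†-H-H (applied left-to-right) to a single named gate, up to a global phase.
T†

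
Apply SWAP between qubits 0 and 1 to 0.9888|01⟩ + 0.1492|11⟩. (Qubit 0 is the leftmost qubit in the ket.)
0.9888|10⟩ + 0.1492|11⟩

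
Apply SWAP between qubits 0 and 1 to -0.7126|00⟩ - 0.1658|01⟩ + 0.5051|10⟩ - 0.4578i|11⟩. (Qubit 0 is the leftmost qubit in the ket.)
-0.7126|00⟩ + 0.5051|01⟩ - 0.1658|10⟩ - 0.4578i|11⟩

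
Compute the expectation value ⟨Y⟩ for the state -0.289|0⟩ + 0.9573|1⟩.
0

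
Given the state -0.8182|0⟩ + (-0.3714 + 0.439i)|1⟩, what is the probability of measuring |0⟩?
0.6695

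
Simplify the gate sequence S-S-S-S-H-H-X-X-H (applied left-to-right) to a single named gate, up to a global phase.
H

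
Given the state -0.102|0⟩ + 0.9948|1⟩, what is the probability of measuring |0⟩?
0.0104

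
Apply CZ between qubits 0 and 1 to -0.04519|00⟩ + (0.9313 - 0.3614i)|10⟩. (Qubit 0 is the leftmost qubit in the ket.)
-0.04519|00⟩ + (0.9313 - 0.3614i)|10⟩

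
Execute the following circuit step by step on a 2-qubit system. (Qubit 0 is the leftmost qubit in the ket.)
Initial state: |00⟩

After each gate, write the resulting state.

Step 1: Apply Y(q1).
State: i|01⟩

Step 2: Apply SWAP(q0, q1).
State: i|10⟩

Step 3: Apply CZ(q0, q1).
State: i|10⟩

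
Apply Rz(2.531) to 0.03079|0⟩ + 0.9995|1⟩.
(0.009255 - 0.02937i)|0⟩ + (0.3004 + 0.9533i)|1⟩

Rz(2.531) = [[e^(−iθ/2), 0], [0, e^(iθ/2)]] with e^(±iθ/2) = cos(θ/2) ± i·sin(θ/2); θ = 2.531, cos(θ/2) ≈ 0.300576, sin(θ/2) ≈ 0.953758.
With a = amp(|0⟩) = 0.03079 and b = amp(|1⟩) = 0.9995:
new amp(|0⟩) = (0.300576 - 0.953758i)·a = (0.009255 - 0.02937i)
new amp(|1⟩) = (0.300576 + 0.953758i)·b = (0.3004 + 0.9533i)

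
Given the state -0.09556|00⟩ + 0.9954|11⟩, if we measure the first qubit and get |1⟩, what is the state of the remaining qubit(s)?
|1⟩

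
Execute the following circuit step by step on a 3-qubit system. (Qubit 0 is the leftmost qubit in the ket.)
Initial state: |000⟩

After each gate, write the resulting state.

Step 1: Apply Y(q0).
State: i|100⟩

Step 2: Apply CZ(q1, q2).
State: i|100⟩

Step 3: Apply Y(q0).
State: |000⟩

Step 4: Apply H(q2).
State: 1/√2|000⟩ + 1/√2|001⟩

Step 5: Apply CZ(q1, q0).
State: 1/√2|000⟩ + 1/√2|001⟩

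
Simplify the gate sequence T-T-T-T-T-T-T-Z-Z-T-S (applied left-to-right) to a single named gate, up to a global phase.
S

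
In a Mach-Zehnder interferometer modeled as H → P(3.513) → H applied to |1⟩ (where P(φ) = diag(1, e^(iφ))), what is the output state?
(0.9659 + 0.1815i)|0⟩ + (0.03409 - 0.1815i)|1⟩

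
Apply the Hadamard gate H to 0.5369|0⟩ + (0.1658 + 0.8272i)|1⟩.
(0.4969 + 0.5849i)|0⟩ + (0.2624 - 0.5849i)|1⟩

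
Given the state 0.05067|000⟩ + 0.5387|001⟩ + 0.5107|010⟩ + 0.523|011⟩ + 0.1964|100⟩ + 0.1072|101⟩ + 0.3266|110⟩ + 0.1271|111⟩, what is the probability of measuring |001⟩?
0.2902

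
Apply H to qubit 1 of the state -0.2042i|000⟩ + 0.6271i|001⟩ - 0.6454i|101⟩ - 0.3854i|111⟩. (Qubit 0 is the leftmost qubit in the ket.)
-0.1444i|000⟩ + 0.4434i|001⟩ - 0.1444i|010⟩ + 0.4434i|011⟩ - 0.7289i|101⟩ - 0.1838i|111⟩

H on qubit 1 mixes each pair of kets that differ only in qubit 1: amplitudes (a, b) of (|…0…⟩, |…1…⟩) become ((a + b)/√2, (a − b)/√2). Kets absent from the input have amplitude 0.
(|000⟩, |010⟩): (a, b) = (-0.2042i, 0) → (-0.1444i, -0.1444i)
(|001⟩, |011⟩): (a, b) = (0.6271i, 0) → (0.4434i, 0.4434i)
(|101⟩, |111⟩): (a, b) = (-0.6454i, -0.3854i) → (-0.7289i, -0.1838i)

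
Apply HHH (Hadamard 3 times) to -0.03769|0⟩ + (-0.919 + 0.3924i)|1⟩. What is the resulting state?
(-0.6765 + 0.2775i)|0⟩ + (0.6232 - 0.2775i)|1⟩

H² = I, so H^3 = H: a single Hadamard. With (a, b) = (-0.03769, (-0.919 + 0.3924i)), H gives ((a + b)/√2, (a − b)/√2) = ((-0.6765 + 0.2775i), (0.6232 - 0.2775i)).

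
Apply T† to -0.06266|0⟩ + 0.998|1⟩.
-0.06266|0⟩ + (0.7057 - 0.7057i)|1⟩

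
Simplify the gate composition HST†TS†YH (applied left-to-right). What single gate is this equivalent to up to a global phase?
Y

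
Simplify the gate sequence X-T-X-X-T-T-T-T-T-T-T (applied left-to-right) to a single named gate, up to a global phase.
X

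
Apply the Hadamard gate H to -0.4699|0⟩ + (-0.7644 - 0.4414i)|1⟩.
(-0.8728 - 0.3121i)|0⟩ + (0.2082 + 0.3121i)|1⟩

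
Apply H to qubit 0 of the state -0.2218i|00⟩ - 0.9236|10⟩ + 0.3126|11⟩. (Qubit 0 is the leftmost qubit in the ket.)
(-0.6531 - 0.1568i)|00⟩ + 0.221|01⟩ + (0.6531 - 0.1568i)|10⟩ - 0.221|11⟩

H on qubit 0 mixes each pair of kets that differ only in qubit 0: amplitudes (a, b) of (|…0…⟩, |…1…⟩) become ((a + b)/√2, (a − b)/√2). Kets absent from the input have amplitude 0.
(|00⟩, |10⟩): (a, b) = (-0.2218i, -0.9236) → ((-0.6531 - 0.1568i), (0.6531 - 0.1568i))
(|01⟩, |11⟩): (a, b) = (0, 0.3126) → (0.221, -0.221)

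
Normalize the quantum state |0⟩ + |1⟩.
1/√2|0⟩ + 1/√2|1⟩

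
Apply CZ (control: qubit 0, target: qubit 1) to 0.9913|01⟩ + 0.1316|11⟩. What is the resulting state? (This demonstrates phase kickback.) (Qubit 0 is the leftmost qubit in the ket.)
0.9913|01⟩ - 0.1316|11⟩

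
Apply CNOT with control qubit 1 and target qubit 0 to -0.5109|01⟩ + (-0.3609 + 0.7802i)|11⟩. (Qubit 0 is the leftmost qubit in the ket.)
(-0.3609 + 0.7802i)|01⟩ - 0.5109|11⟩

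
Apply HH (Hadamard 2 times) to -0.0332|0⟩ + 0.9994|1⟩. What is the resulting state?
-0.0332|0⟩ + 0.9994|1⟩

H² = I, so an even number of Hadamards cancels: H^2 = I and the state is unchanged.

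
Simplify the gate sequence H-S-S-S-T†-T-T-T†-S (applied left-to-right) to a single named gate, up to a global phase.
H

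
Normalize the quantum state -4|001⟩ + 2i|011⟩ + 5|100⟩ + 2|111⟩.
-0.5714|001⟩ + 0.2857i|011⟩ + 0.7143|100⟩ + 0.2857|111⟩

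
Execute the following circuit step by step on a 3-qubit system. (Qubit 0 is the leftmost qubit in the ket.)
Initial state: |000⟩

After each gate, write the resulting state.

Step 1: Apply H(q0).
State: 1/√2|000⟩ + 1/√2|100⟩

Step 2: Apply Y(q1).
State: (1/√2)i|010⟩ + (1/√2)i|110⟩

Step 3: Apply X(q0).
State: (1/√2)i|010⟩ + (1/√2)i|110⟩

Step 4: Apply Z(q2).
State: (1/√2)i|010⟩ + (1/√2)i|110⟩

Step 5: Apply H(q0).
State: i|010⟩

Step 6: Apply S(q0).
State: i|010⟩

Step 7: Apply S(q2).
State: i|010⟩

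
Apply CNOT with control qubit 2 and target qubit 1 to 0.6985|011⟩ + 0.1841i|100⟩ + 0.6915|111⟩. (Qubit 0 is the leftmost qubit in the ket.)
0.6985|001⟩ + 0.1841i|100⟩ + 0.6915|101⟩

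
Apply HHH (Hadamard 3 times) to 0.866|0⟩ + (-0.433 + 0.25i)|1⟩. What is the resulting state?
(0.3062 + 0.1768i)|0⟩ + (0.9185 - 0.1768i)|1⟩

H² = I, so H^3 = H: a single Hadamard. With (a, b) = (0.866, (-0.433 + 0.25i)), H gives ((a + b)/√2, (a − b)/√2) = ((0.3062 + 0.1768i), (0.9185 - 0.1768i)).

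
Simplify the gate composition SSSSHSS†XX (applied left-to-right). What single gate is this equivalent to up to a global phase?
H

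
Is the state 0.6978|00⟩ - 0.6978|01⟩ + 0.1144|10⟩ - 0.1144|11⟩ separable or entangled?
Separable

Writing the state as a|00⟩ + b|01⟩ + c|10⟩ + d|11⟩, it is a product state iff ad − bc = 0.
Here (a, b, c, d) = (0.6978, -0.6978, 0.1144, -0.1144): ad − bc = (0.6978)(-0.1144) − (-0.6978)(0.1144) = 0, so the state is separable.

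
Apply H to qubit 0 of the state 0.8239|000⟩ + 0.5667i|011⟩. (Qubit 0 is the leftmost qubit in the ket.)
0.5826|000⟩ + 0.4007i|011⟩ + 0.5826|100⟩ + 0.4007i|111⟩

H on qubit 0 mixes each pair of kets that differ only in qubit 0: amplitudes (a, b) of (|…0…⟩, |…1…⟩) become ((a + b)/√2, (a − b)/√2). Kets absent from the input have amplitude 0.
(|000⟩, |100⟩): (a, b) = (0.8239, 0) → (0.5826, 0.5826)
(|011⟩, |111⟩): (a, b) = (0.5667i, 0) → (0.4007i, 0.4007i)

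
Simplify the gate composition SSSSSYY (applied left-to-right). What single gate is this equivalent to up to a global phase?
S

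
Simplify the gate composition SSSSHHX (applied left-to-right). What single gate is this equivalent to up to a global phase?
X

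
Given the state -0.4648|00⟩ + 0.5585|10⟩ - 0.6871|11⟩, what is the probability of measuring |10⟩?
0.3119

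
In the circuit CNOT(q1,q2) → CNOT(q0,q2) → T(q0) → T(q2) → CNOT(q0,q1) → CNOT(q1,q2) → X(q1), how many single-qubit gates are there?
3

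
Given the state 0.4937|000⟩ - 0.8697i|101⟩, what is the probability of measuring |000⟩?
0.2437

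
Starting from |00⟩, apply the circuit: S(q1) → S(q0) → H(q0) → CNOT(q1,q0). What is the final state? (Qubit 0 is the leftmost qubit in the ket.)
1/√2|00⟩ + 1/√2|10⟩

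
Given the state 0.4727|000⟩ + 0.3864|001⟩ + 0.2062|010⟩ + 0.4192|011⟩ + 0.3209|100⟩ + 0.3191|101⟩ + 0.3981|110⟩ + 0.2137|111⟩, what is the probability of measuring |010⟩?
0.04252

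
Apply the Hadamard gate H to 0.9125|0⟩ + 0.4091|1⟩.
0.9345|0⟩ + 0.356|1⟩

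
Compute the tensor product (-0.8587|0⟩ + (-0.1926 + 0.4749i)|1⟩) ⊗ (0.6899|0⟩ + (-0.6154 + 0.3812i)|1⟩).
-0.5924|00⟩ + (0.5284 - 0.3273i)|01⟩ + (-0.1329 + 0.3276i)|10⟩ + (-0.06251 - 0.3657i)|11⟩

amp(|b₁b₂…⟩) = product of the factor amplitudes for bits b₁, b₂, …; only kets whose every factor amplitude is nonzero survive.
|00⟩: (-0.8587)(0.6899) = -0.5924
|01⟩: (-0.8587)(-0.6154 + 0.3812i) = (0.5284 - 0.3273i)
|10⟩: (-0.1926 + 0.4749i)(0.6899) = (-0.1329 + 0.3276i)
|11⟩: (-0.1926 + 0.4749i)(-0.6154 + 0.3812i) = (-0.06251 - 0.3657i)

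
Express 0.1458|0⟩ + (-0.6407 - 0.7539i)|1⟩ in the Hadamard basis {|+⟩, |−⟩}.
(-0.3499 - 0.5331i)|+⟩ + (0.5561 + 0.5331i)|−⟩

With |ψ⟩ = α|0⟩ + β|1⟩, the Hadamard-basis coefficients are ⟨+|ψ⟩ = (α + β)/√2 and ⟨−|ψ⟩ = (α − β)/√2.
Here α = 0.1458, β = (-0.6407 - 0.7539i): (α + β)/√2 = (-0.3499 - 0.5331i), (α − β)/√2 = (0.5561 + 0.5331i).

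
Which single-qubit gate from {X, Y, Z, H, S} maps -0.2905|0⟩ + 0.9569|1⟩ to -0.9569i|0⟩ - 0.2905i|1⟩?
Y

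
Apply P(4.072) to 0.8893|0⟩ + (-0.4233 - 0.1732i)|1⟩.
0.8893|0⟩ + (0.114 + 0.4429i)|1⟩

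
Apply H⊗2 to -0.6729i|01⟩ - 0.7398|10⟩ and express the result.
(-0.3699 - 0.3365i)|00⟩ + (-0.3699 + 0.3365i)|01⟩ + (0.3699 - 0.3365i)|10⟩ + (0.3699 + 0.3365i)|11⟩

H⊗2 gives amp(|y⟩) = (1/2) Σ_x (−1)^(x·y) amp(|x⟩), where x·y is the number of positions in which both x and y have a 1.
|00⟩: (-0.6729i - 0.7398)/2 = (-0.3699 - 0.3365i)
|01⟩: (0.6729i - 0.7398)/2 = (-0.3699 + 0.3365i)
|10⟩: (-0.6729i + 0.7398)/2 = (0.3699 - 0.3365i)
|11⟩: (0.6729i + 0.7398)/2 = (0.3699 + 0.3365i)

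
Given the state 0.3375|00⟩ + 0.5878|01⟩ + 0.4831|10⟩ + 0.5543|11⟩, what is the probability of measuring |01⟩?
0.3455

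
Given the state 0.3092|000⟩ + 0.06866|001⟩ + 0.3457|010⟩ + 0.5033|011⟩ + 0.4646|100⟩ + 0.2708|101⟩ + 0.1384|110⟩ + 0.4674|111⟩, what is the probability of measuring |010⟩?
0.1195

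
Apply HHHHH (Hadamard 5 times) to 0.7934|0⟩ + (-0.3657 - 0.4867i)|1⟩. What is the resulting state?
(0.3024 - 0.3441i)|0⟩ + (0.8196 + 0.3441i)|1⟩

H² = I, so H^5 = H: a single Hadamard. With (a, b) = (0.7934, (-0.3657 - 0.4867i)), H gives ((a + b)/√2, (a − b)/√2) = ((0.3024 - 0.3441i), (0.8196 + 0.3441i)).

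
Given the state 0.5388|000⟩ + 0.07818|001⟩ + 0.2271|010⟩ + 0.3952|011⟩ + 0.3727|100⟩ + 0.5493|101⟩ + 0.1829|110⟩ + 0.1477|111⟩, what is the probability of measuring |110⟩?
0.03345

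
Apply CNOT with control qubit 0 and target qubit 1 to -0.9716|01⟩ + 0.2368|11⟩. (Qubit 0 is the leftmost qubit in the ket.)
-0.9716|01⟩ + 0.2368|10⟩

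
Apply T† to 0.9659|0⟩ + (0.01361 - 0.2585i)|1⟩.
0.9659|0⟩ + (-0.1732 - 0.1924i)|1⟩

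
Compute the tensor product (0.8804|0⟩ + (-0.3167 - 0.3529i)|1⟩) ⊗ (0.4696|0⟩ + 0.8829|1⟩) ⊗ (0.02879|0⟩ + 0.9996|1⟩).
0.0119|000⟩ + 0.4133|001⟩ + 0.02238|010⟩ + 0.777|011⟩ + (-0.004282 - 0.004771i)|100⟩ + (-0.1487 - 0.1657i)|101⟩ + (-0.00805 - 0.00897i)|110⟩ + (-0.2795 - 0.3115i)|111⟩

amp(|b₁b₂…⟩) = product of the factor amplitudes for bits b₁, b₂, …; only kets whose every factor amplitude is nonzero survive.
|000⟩: (0.8804)(0.4696)(0.02879) = 0.0119
|001⟩: (0.8804)(0.4696)(0.9996) = 0.4133
|010⟩: (0.8804)(0.8829)(0.02879) = 0.02238
|011⟩: (0.8804)(0.8829)(0.9996) = 0.777
|100⟩: (-0.3167 - 0.3529i)(0.4696)(0.02879) = (-0.004282 - 0.004771i)
|101⟩: (-0.3167 - 0.3529i)(0.4696)(0.9996) = (-0.1487 - 0.1657i)
|110⟩: (-0.3167 - 0.3529i)(0.8829)(0.02879) = (-0.00805 - 0.00897i)
|111⟩: (-0.3167 - 0.3529i)(0.8829)(0.9996) = (-0.2795 - 0.3115i)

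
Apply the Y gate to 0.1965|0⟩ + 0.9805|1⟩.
-0.9805i|0⟩ + 0.1965i|1⟩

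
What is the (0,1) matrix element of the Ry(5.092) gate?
-0.561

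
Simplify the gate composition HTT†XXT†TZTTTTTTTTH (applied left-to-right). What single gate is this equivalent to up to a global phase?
X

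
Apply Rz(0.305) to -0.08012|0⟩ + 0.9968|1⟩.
(-0.07919 + 0.01217i)|0⟩ + (0.9852 + 0.1514i)|1⟩

Rz(0.305) = [[e^(−iθ/2), 0], [0, e^(iθ/2)]] with e^(±iθ/2) = cos(θ/2) ± i·sin(θ/2); θ = 0.305, cos(θ/2) ≈ 0.988394, sin(θ/2) ≈ 0.15191.
With a = amp(|0⟩) = -0.08012 and b = amp(|1⟩) = 0.9968:
new amp(|0⟩) = (0.988394 - 0.15191i)·a = (-0.07919 + 0.01217i)
new amp(|1⟩) = (0.988394 + 0.15191i)·b = (0.9852 + 0.1514i)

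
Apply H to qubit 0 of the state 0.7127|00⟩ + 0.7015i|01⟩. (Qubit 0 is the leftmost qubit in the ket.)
0.504|00⟩ + 0.496i|01⟩ + 0.504|10⟩ + 0.496i|11⟩

H on qubit 0 mixes each pair of kets that differ only in qubit 0: amplitudes (a, b) of (|…0…⟩, |…1…⟩) become ((a + b)/√2, (a − b)/√2). Kets absent from the input have amplitude 0.
(|00⟩, |10⟩): (a, b) = (0.7127, 0) → (0.504, 0.504)
(|01⟩, |11⟩): (a, b) = (0.7015i, 0) → (0.496i, 0.496i)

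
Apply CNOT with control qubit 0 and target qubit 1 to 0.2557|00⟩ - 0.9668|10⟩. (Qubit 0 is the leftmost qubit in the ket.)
0.2557|00⟩ - 0.9668|11⟩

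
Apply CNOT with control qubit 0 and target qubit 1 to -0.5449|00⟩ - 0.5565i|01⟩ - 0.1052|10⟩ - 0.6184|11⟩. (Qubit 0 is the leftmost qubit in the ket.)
-0.5449|00⟩ - 0.5565i|01⟩ - 0.6184|10⟩ - 0.1052|11⟩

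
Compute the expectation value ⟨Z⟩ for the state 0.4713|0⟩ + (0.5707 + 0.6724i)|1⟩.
-0.5557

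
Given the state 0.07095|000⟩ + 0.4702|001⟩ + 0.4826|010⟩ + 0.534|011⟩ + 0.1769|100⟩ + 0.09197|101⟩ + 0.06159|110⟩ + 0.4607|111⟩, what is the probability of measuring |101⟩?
0.008458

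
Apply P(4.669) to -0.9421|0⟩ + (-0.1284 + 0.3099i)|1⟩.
-0.9421|0⟩ + (0.3152 + 0.1148i)|1⟩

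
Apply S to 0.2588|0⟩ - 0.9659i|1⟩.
0.2588|0⟩ + 0.9659|1⟩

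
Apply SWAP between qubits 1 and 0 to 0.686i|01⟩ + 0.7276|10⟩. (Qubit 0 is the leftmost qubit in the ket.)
0.7276|01⟩ + 0.686i|10⟩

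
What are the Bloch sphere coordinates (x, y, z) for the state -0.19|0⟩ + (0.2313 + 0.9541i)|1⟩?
(-0.08789, -0.3626, -0.9277)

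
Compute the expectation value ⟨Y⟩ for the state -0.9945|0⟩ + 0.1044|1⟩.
0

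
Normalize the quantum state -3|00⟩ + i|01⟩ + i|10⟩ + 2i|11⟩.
-0.7746|00⟩ + 0.2582i|01⟩ + 0.2582i|10⟩ + 0.5164i|11⟩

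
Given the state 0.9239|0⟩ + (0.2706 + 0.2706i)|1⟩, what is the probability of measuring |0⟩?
0.8536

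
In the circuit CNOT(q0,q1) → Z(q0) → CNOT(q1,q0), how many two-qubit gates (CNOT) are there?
2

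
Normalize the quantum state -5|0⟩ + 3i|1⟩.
-0.8575|0⟩ + 0.5145i|1⟩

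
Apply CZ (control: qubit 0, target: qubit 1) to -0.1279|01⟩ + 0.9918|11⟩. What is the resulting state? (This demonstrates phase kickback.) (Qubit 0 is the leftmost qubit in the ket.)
-0.1279|01⟩ - 0.9918|11⟩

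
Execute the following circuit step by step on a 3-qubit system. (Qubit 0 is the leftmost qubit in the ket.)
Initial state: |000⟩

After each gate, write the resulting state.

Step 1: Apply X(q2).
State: |001⟩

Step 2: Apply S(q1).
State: |001⟩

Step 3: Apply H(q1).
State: 1/√2|001⟩ + 1/√2|011⟩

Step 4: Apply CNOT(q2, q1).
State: 1/√2|001⟩ + 1/√2|011⟩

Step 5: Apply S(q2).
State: (1/√2)i|001⟩ + (1/√2)i|011⟩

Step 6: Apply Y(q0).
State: -1/√2|101⟩ - 1/√2|111⟩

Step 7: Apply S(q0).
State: -(1/√2)i|101⟩ - (1/√2)i|111⟩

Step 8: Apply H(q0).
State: -(1/2)i|001⟩ - (1/2)i|011⟩ + (1/2)i|101⟩ + (1/2)i|111⟩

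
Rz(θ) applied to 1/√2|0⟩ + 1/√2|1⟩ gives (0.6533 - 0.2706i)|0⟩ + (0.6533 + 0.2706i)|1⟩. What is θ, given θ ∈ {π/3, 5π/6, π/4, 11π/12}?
π/4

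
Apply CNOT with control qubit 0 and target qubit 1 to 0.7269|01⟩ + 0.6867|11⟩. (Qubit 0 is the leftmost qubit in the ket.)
0.7269|01⟩ + 0.6867|10⟩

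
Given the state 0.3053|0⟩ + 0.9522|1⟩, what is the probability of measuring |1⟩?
0.9067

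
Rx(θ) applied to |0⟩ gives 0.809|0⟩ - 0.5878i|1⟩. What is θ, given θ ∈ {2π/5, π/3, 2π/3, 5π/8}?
2π/5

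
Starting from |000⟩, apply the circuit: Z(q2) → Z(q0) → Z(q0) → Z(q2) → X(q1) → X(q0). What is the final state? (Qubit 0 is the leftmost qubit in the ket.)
|110⟩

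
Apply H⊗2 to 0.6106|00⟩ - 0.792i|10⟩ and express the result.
(0.3053 - 0.396i)|00⟩ + (0.3053 - 0.396i)|01⟩ + (0.3053 + 0.396i)|10⟩ + (0.3053 + 0.396i)|11⟩

H⊗2 gives amp(|y⟩) = (1/2) Σ_x (−1)^(x·y) amp(|x⟩), where x·y is the number of positions in which both x and y have a 1.
|00⟩: (0.6106 - 0.792i)/2 = (0.3053 - 0.396i)
|01⟩: (0.6106 - 0.792i)/2 = (0.3053 - 0.396i)
|10⟩: (0.6106 + 0.792i)/2 = (0.3053 + 0.396i)
|11⟩: (0.6106 + 0.792i)/2 = (0.3053 + 0.396i)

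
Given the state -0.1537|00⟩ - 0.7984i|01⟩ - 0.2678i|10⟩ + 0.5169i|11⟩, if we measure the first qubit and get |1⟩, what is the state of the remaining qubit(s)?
-0.46i|0⟩ + 0.8879i|1⟩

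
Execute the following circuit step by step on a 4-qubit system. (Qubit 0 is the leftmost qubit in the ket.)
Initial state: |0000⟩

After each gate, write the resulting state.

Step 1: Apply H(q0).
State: 1/√2|0000⟩ + 1/√2|1000⟩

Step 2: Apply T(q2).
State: 1/√2|0000⟩ + 1/√2|1000⟩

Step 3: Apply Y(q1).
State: (1/√2)i|0100⟩ + (1/√2)i|1100⟩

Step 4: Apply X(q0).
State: (1/√2)i|0100⟩ + (1/√2)i|1100⟩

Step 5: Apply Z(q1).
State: -(1/√2)i|0100⟩ - (1/√2)i|1100⟩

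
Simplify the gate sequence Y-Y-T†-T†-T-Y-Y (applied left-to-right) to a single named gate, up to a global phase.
T†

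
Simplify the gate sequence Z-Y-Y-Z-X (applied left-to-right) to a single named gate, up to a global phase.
X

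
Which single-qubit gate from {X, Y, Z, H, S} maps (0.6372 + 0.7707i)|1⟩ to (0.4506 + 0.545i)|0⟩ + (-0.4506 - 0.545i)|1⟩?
H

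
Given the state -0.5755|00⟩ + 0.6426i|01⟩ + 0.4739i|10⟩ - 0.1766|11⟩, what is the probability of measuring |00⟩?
0.3312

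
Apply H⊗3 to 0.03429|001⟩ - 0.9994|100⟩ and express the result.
-0.3412|000⟩ - 0.3655|001⟩ - 0.3412|010⟩ - 0.3655|011⟩ + 0.3655|100⟩ + 0.3412|101⟩ + 0.3655|110⟩ + 0.3412|111⟩

H⊗3 gives amp(|y⟩) = (1/2√2) Σ_x (−1)^(x·y) amp(|x⟩), where x·y is the number of positions in which both x and y have a 1.
|000⟩: (0.03429 - 0.9994)/(2√2) = -0.3412
|001⟩: (-0.03429 - 0.9994)/(2√2) = -0.3655
|010⟩: (0.03429 - 0.9994)/(2√2) = -0.3412
|011⟩: (-0.03429 - 0.9994)/(2√2) = -0.3655
|100⟩: (0.03429 + 0.9994)/(2√2) = 0.3655
|101⟩: (-0.03429 + 0.9994)/(2√2) = 0.3412
|110⟩: (0.03429 + 0.9994)/(2√2) = 0.3655
|111⟩: (-0.03429 + 0.9994)/(2√2) = 0.3412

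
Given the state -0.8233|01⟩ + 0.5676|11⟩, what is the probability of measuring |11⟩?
0.3222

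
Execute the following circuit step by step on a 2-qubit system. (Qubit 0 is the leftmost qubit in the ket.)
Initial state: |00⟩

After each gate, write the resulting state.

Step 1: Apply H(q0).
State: 1/√2|00⟩ + 1/√2|10⟩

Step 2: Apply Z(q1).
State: 1/√2|00⟩ + 1/√2|10⟩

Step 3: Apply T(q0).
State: 1/√2|00⟩ + (1/2 + (1/2)i)|10⟩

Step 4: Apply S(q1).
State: 1/√2|00⟩ + (1/2 + (1/2)i)|10⟩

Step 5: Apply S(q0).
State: 1/√2|00⟩ + (-1/2 + (1/2)i)|10⟩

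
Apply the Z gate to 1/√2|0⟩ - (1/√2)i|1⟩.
1/√2|0⟩ + (1/√2)i|1⟩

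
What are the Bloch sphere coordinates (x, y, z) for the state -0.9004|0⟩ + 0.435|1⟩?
(-0.7833, 0, 0.6215)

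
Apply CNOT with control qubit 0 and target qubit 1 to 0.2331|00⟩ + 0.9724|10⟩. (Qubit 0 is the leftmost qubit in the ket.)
0.2331|00⟩ + 0.9724|11⟩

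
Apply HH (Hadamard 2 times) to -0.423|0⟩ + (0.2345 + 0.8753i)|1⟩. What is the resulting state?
-0.423|0⟩ + (0.2345 + 0.8753i)|1⟩

H² = I, so an even number of Hadamards cancels: H^2 = I and the state is unchanged.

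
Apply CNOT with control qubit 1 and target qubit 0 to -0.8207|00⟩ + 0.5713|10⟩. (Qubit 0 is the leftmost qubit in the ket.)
-0.8207|00⟩ + 0.5713|10⟩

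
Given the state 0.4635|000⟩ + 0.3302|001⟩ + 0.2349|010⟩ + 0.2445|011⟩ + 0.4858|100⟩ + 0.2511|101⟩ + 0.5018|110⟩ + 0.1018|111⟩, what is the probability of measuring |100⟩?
0.236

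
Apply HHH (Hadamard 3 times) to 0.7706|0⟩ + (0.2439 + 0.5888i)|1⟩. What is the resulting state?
(0.7174 + 0.4163i)|0⟩ + (0.3724 - 0.4163i)|1⟩

H² = I, so H^3 = H: a single Hadamard. With (a, b) = (0.7706, (0.2439 + 0.5888i)), H gives ((a + b)/√2, (a − b)/√2) = ((0.7174 + 0.4163i), (0.3724 - 0.4163i)).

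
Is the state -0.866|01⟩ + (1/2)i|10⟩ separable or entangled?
Entangled

Writing the state as a|00⟩ + b|01⟩ + c|10⟩ + d|11⟩, it is a product state iff ad − bc = 0.
Here (a, b, c, d) = (0, -0.866, (1/2)i, 0): ad − bc = (0)(0) − (-0.866)((1/2)i) = 0.433i ≠ 0, so the state is entangled.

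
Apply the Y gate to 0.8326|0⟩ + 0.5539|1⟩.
-0.5539i|0⟩ + 0.8326i|1⟩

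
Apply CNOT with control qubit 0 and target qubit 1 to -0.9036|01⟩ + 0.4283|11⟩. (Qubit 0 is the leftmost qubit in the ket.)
-0.9036|01⟩ + 0.4283|10⟩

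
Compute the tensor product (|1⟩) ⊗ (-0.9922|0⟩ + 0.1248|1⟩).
-0.9922|10⟩ + 0.1248|11⟩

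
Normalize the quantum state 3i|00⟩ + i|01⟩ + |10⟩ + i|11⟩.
0.866i|00⟩ + 0.2887i|01⟩ + 0.2887|10⟩ + 0.2887i|11⟩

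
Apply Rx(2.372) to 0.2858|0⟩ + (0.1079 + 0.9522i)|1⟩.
(0.9899 - 0.1i)|0⟩ + (0.0405 + 0.09253i)|1⟩

Rx(2.372) = [[cos(θ/2), −i·sin(θ/2)], [−i·sin(θ/2), cos(θ/2)]]; θ = 2.372, cos(θ/2) ≈ 0.37537, sin(θ/2) ≈ 0.926875.
With a = amp(|0⟩) = 0.2858 and b = amp(|1⟩) = (0.1079 + 0.9522i):
new amp(|0⟩) = (0.37537)·a + (-0.926875i)·b = (0.9899 - 0.1i)
new amp(|1⟩) = (-0.926875i)·a + (0.37537)·b = (0.0405 + 0.09253i)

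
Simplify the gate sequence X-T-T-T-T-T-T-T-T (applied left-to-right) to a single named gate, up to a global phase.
X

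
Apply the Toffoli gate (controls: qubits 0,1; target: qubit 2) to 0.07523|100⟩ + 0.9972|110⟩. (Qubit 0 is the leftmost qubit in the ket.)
0.07523|100⟩ + 0.9972|111⟩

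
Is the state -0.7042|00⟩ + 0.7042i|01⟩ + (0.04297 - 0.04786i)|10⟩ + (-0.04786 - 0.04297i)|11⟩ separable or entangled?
Separable

Writing the state as a|00⟩ + b|01⟩ + c|10⟩ + d|11⟩, it is a product state iff ad − bc = 0.
Here (a, b, c, d) = (-0.7042, 0.7042i, (0.04297 - 0.04786i), (-0.04786 - 0.04297i)): ad − bc = (-0.7042)(-0.04786 - 0.04297i) − (0.7042i)(0.04297 - 0.04786i) = 0, so the state is separable.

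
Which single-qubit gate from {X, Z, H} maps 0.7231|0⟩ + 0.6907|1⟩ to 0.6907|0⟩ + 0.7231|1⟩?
X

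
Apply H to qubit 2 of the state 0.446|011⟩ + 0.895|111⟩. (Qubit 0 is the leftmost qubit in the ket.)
0.3154|010⟩ - 0.3154|011⟩ + 0.6329|110⟩ - 0.6329|111⟩

H on qubit 2 mixes each pair of kets that differ only in qubit 2: amplitudes (a, b) of (|…0…⟩, |…1…⟩) become ((a + b)/√2, (a − b)/√2). Kets absent from the input have amplitude 0.
(|010⟩, |011⟩): (a, b) = (0, 0.446) → (0.3154, -0.3154)
(|110⟩, |111⟩): (a, b) = (0, 0.895) → (0.6329, -0.6329)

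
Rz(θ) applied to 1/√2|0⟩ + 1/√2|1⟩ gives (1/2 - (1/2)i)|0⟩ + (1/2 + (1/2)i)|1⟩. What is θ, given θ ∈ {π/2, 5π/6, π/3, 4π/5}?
π/2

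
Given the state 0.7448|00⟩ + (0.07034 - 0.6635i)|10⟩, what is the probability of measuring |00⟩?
0.5547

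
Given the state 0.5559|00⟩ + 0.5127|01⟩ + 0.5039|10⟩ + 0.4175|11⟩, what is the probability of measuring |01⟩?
0.2629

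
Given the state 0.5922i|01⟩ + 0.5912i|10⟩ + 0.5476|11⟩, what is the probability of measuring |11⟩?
0.2999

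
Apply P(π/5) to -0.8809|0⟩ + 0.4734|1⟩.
-0.8809|0⟩ + (0.383 + 0.2783i)|1⟩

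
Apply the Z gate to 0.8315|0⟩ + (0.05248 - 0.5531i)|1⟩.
0.8315|0⟩ + (-0.05248 + 0.5531i)|1⟩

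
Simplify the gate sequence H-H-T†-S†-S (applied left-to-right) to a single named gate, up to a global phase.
T†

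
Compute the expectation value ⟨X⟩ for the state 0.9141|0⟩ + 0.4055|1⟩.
0.7413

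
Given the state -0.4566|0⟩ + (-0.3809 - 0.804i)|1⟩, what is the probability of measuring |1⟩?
0.7915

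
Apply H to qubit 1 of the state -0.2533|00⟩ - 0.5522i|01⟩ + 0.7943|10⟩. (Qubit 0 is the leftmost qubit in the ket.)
(-0.1791 - 0.3905i)|00⟩ + (-0.1791 + 0.3905i)|01⟩ + 0.5617|10⟩ + 0.5617|11⟩

H on qubit 1 mixes each pair of kets that differ only in qubit 1: amplitudes (a, b) of (|…0…⟩, |…1…⟩) become ((a + b)/√2, (a − b)/√2). Kets absent from the input have amplitude 0.
(|00⟩, |01⟩): (a, b) = (-0.2533, -0.5522i) → ((-0.1791 - 0.3905i), (-0.1791 + 0.3905i))
(|10⟩, |11⟩): (a, b) = (0.7943, 0) → (0.5617, 0.5617)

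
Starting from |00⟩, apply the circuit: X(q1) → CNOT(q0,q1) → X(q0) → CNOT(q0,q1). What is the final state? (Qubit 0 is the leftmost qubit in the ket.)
|10⟩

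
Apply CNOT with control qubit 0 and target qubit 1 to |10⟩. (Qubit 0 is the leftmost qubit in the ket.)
|11⟩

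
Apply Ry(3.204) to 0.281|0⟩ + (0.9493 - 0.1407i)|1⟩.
(-0.9576 + 0.1406i)|0⟩ + (0.2512 + 0.00439i)|1⟩

Ry(3.204) = [[cos(θ/2), −sin(θ/2)], [sin(θ/2), cos(θ/2)]]; θ = 3.204, cos(θ/2) ≈ -0.0311986, sin(θ/2) ≈ 0.999513.
With a = amp(|0⟩) = 0.281 and b = amp(|1⟩) = (0.9493 - 0.1407i):
new amp(|0⟩) = (-0.0311986)·a + (-0.999513)·b = (-0.9576 + 0.1406i)
new amp(|1⟩) = (0.999513)·a + (-0.0311986)·b = (0.2512 + 0.00439i)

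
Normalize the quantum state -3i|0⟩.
-i|0⟩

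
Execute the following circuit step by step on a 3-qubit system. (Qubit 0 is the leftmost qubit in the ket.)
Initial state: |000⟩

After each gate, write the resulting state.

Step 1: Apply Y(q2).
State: i|001⟩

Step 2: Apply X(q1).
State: i|011⟩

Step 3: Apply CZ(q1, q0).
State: i|011⟩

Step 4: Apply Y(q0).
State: -|111⟩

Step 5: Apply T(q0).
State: (-1/√2 - (1/√2)i)|111⟩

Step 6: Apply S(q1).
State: (1/√2 - (1/√2)i)|111⟩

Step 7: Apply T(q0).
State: |111⟩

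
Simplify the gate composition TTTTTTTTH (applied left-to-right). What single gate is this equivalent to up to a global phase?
H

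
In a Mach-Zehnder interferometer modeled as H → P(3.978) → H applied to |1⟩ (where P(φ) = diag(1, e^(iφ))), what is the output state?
(0.8351 + 0.3711i)|0⟩ + (0.1649 - 0.3711i)|1⟩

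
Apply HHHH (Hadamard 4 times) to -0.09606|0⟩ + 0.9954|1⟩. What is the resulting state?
-0.09606|0⟩ + 0.9954|1⟩

H² = I, so an even number of Hadamards cancels: H^4 = I and the state is unchanged.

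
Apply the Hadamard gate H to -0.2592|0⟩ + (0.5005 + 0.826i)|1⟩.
(0.1706 + 0.5841i)|0⟩ + (-0.5372 - 0.5841i)|1⟩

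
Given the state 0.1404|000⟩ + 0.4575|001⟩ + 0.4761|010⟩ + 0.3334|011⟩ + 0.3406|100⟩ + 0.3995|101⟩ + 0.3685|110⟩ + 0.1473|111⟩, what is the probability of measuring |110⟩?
0.1358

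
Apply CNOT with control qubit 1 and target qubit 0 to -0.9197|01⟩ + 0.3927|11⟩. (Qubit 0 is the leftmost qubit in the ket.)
0.3927|01⟩ - 0.9197|11⟩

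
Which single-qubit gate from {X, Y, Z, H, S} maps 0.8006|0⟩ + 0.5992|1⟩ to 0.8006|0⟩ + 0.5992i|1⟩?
S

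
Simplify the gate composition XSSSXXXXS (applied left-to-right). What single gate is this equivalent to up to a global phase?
X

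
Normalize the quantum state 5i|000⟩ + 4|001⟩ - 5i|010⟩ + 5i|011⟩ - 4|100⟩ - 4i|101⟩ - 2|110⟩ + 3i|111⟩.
0.4287i|000⟩ + 0.343|001⟩ - 0.4287i|010⟩ + 0.4287i|011⟩ - 0.343|100⟩ - 0.343i|101⟩ - 0.1715|110⟩ + 0.2572i|111⟩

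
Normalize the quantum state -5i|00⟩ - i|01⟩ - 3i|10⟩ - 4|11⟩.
-0.7001i|00⟩ - 0.14i|01⟩ - 0.4201i|10⟩ - 0.5601|11⟩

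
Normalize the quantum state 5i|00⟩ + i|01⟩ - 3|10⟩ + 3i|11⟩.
0.7538i|00⟩ + 0.1508i|01⟩ - 0.4523|10⟩ + 0.4523i|11⟩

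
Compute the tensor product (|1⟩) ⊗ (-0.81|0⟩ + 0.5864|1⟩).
-0.81|10⟩ + 0.5864|11⟩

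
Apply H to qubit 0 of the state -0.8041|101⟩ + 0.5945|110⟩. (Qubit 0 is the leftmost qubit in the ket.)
-0.5686|001⟩ + 0.4204|010⟩ + 0.5686|101⟩ - 0.4204|110⟩

H on qubit 0 mixes each pair of kets that differ only in qubit 0: amplitudes (a, b) of (|…0…⟩, |…1…⟩) become ((a + b)/√2, (a − b)/√2). Kets absent from the input have amplitude 0.
(|001⟩, |101⟩): (a, b) = (0, -0.8041) → (-0.5686, 0.5686)
(|010⟩, |110⟩): (a, b) = (0, 0.5945) → (0.4204, -0.4204)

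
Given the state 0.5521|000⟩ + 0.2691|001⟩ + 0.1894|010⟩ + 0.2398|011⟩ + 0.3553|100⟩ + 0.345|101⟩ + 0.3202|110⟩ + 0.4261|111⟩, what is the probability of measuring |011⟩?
0.0575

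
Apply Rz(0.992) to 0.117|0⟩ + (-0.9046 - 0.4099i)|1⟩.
(0.1029 - 0.05568i)|0⟩ + (-0.6005 - 0.791i)|1⟩

Rz(0.992) = [[e^(−iθ/2), 0], [0, e^(iθ/2)]] with e^(±iθ/2) = cos(θ/2) ± i·sin(θ/2); θ = 0.992, cos(θ/2) ≈ 0.879493, sin(θ/2) ≈ 0.475911.
With a = amp(|0⟩) = 0.117 and b = amp(|1⟩) = (-0.9046 - 0.4099i):
new amp(|0⟩) = (0.879493 - 0.475911i)·a = (0.1029 - 0.05568i)
new amp(|1⟩) = (0.879493 + 0.475911i)·b = (-0.6005 - 0.791i)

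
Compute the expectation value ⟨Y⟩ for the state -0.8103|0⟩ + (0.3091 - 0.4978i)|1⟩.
0.8067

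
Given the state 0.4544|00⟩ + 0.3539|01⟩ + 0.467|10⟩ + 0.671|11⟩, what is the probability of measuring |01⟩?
0.1252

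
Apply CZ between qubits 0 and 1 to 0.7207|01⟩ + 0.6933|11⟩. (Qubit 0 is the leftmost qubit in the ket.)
0.7207|01⟩ - 0.6933|11⟩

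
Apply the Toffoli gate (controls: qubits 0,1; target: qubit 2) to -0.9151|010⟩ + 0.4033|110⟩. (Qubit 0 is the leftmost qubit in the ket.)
-0.9151|010⟩ + 0.4033|111⟩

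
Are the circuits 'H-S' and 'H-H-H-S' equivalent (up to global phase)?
Yes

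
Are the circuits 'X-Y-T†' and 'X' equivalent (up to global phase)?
No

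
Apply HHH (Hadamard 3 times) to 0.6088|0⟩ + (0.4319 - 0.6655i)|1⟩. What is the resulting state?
(0.7359 - 0.4706i)|0⟩ + (0.1251 + 0.4706i)|1⟩

H² = I, so H^3 = H: a single Hadamard. With (a, b) = (0.6088, (0.4319 - 0.6655i)), H gives ((a + b)/√2, (a − b)/√2) = ((0.7359 - 0.4706i), (0.1251 + 0.4706i)).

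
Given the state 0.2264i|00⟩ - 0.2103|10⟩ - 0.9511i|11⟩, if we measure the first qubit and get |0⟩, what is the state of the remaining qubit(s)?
i|0⟩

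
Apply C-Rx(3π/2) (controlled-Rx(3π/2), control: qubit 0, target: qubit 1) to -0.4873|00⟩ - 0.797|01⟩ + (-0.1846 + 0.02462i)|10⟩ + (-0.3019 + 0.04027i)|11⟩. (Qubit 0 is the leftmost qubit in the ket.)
-0.4873|00⟩ - 0.797|01⟩ + (0.159 + 0.1961i)|10⟩ + (0.2309 + 0.1021i)|11⟩

C-Rx(3π/2) leaves the control-|0⟩ kets |00⟩, |01⟩ unchanged and applies Rx(3π/2) to qubit 1 on the control-|1⟩ pair (|10⟩, |11⟩).
Rx(3π/2) = [[cos(θ/2), −i·sin(θ/2)], [−i·sin(θ/2), cos(θ/2)]]; θ = 3π/2, cos(θ/2) ≈ -0.707107, sin(θ/2) ≈ 0.707107.
With a = amp(|10⟩) = (-0.1846 + 0.02462i) and b = amp(|11⟩) = (-0.3019 + 0.04027i):
new amp(|10⟩) = (-0.707107)·a + (-0.707107i)·b = (0.159 + 0.1961i)
new amp(|11⟩) = (-0.707107i)·a + (-0.707107)·b = (0.2309 + 0.1021i)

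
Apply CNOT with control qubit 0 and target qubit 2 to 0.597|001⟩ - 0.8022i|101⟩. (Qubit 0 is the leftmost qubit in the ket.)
0.597|001⟩ - 0.8022i|100⟩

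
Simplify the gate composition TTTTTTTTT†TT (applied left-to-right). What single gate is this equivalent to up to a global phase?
T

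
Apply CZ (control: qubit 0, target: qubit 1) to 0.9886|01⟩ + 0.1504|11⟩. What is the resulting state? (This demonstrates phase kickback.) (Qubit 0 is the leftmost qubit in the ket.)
0.9886|01⟩ - 0.1504|11⟩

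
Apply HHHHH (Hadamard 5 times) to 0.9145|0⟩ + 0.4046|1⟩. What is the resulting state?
0.9327|0⟩ + 0.3606|1⟩

H² = I, so H^5 = H: a single Hadamard. With (a, b) = (0.9145, 0.4046), H gives ((a + b)/√2, (a − b)/√2) = (0.9327, 0.3606).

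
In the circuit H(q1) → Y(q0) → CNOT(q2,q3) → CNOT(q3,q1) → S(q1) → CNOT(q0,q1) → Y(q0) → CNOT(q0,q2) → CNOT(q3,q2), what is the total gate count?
9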